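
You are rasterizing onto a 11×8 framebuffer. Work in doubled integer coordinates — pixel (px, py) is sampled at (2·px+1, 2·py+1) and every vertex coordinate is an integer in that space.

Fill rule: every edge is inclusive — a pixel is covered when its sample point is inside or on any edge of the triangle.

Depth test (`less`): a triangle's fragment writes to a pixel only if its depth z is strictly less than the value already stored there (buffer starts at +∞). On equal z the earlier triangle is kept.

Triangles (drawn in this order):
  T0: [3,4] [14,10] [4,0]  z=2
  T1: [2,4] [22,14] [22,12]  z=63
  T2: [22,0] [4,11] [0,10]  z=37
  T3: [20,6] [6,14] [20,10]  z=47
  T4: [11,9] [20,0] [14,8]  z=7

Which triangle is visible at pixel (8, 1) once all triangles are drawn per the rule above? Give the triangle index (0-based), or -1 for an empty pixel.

T0:
  2·area = 50  (B↔C swapped to make it positive)
  edge (3, 4)→(4, 0): d=(1,-4) inclusive
  edge (4, 0)→(14, 10): d=(10,10) inclusive
  edge (14, 10)→(3, 4): d=(-11,-6) inclusive
    (2,0)@(5, 1): e=[5,0,45] → X  [on edge]
    (3,0)@(7, 1): e=[13,-20,57] → .
    (2,1)@(5, 3): e=[7,20,23] → X
    (3,1)@(7, 3): e=[15,0,35] → X  [on edge]
    (4,1)@(9, 3): e=[23,-20,47] → .
    (2,2)@(5, 5): e=[9,40,1] → X
    (4,2)@(9, 5): e=[25,0,25] → X  [on edge]
    (5,2)@(11, 5): e=[33,-20,37] → .
    (2,3)@(5, 7): e=[11,60,-21] → .
    (3,3)@(7, 7): e=[19,40,-9] → .
    (4,3)@(9, 7): e=[27,20,3] → X
    (5,3)@(11, 7): e=[35,0,15] → X  [on edge]
    (6,4)@(13, 9): e=[45,0,5] → X  [on edge]
    (7,5)@(15, 11): e=[55,0,-5] → .  [on edge]
    (8,6)@(17, 13): e=[65,0,-15] → .  [on edge]
    (9,7)@(19, 15): e=[75,0,-25] → .  [on edge]
  covered (9 px):
    . . X . . . . . . . .
    . . X X . . . . . . .
    . . X X X . . . . . .
    . . . . X X . . . . .
    . . . . . . X . . . .
    . . . . . . . . . . .
    . . . . . . . . . . .
    . . . . . . . . . . .
T1:
  2·area = 40  (B↔C swapped to make it positive)
  edge (2, 4)→(22, 12): d=(20,8) inclusive
  edge (22, 12)→(22, 14): d=(0,2) inclusive
  edge (22, 14)→(2, 4): d=(-20,-10) inclusive
    (4,3)@(9, 7): e=[4,26,10] → X
    (5,3)@(11, 7): e=[-12,22,30] → .
    (4,4)@(9, 9): e=[44,26,-30] → .
    (6,4)@(13, 9): e=[12,18,10] → X
    (7,4)@(15, 9): e=[-4,14,30] → .
    (6,5)@(13, 11): e=[52,18,-30] → .
    (8,5)@(17, 11): e=[20,10,10] → X
    (9,5)@(19, 11): e=[4,6,30] → X
    (10,5)@(21, 11): e=[-12,2,50] → .
    (8,6)@(17, 13): e=[60,10,-30] → .
    (9,6)@(19, 13): e=[44,6,-10] → .
    (10,6)@(21, 13): e=[28,2,10] → X
  covered (5 px):
    . . . . . . . . . . .
    . . . . . . . . . . .
    . . . . . . . . . . .
    . . . . X . . . . . .
    . . . . . . X . . . .
    . . . . . . . . X X .
    . . . . . . . . . . X
    . . . . . . . . . . .
T2:
  2·area = 62
  edge (22, 0)→(4, 11): d=(-18,11) inclusive
  edge (4, 11)→(0, 10): d=(-4,-1) inclusive
  edge (0, 10)→(22, 0): d=(22,-10) inclusive
    (8,1)@(17, 3): e=[1,45,16] → X
    (9,1)@(19, 3): e=[-21,47,36] → .
    (5,2)@(11, 5): e=[31,31,0] → X  [on edge]
    (6,2)@(13, 5): e=[9,33,20] → X
    (7,2)@(15, 5): e=[-13,35,40] → .
    (8,2)@(17, 5): e=[-35,37,60] → .
    (3,3)@(7, 7): e=[39,19,4] → X
    (4,3)@(9, 7): e=[17,21,24] → X
    (5,3)@(11, 7): e=[-5,23,44] → .
    (6,3)@(13, 7): e=[-27,25,64] → .
    (1,4)@(3, 9): e=[47,7,8] → X
    (2,4)@(5, 9): e=[25,9,28] → X
  covered (8 px):
    . . . . . . . . . . .
    . . . . . . . . X . .
    . . . . . X X . . . .
    . . . X X . . . . . .
    . X X X . . . . . . .
    . . . . . . . . . . .
    . . . . . . . . . . .
    . . . . . . . . . . .
T3:
  2·area = 56  (B↔C swapped to make it positive)
  edge (20, 6)→(20, 10): d=(0,4) inclusive
  edge (20, 10)→(6, 14): d=(-14,4) inclusive
  edge (6, 14)→(20, 6): d=(14,-8) inclusive
    (9,3)@(19, 7): e=[4,46,6] → X
    (10,3)@(21, 7): e=[-4,38,22] → .
    (7,4)@(15, 9): e=[20,34,2] → X
    (8,4)@(17, 9): e=[12,26,18] → X
    (10,4)@(21, 9): e=[-4,10,50] → .
    (6,5)@(13, 11): e=[28,14,14] → X
    (8,5)@(17, 11): e=[12,-2,46] → .
    (9,5)@(19, 11): e=[4,-10,62] → .
    (4,6)@(9, 13): e=[44,2,10] → X
    (5,6)@(11, 13): e=[36,-6,26] → .
    (6,6)@(13, 13): e=[28,-14,42] → .
    (7,6)@(15, 13): e=[20,-22,58] → .
  covered (7 px):
    . . . . . . . . . . .
    . . . . . . . . . . .
    . . . . . . . . . . .
    . . . . . . . . . X .
    . . . . . . . X X X .
    . . . . . . X X . . .
    . . . . X . . . . . .
    . . . . . . . . . . .
T4:
  2·area = 18
  edge (11, 9)→(20, 0): d=(9,-9) inclusive
  edge (20, 0)→(14, 8): d=(-6,8) inclusive
  edge (14, 8)→(11, 9): d=(-3,1) inclusive
    (9,0)@(19, 1): e=[0,2,16] → X  [on edge]
    (10,0)@(21, 1): e=[18,-14,14] → .
    (8,1)@(17, 3): e=[0,6,12] → X  [on edge]
    (9,1)@(19, 3): e=[18,-10,10] → .
    (7,2)@(15, 5): e=[0,10,8] → X  [on edge]
    (8,2)@(17, 5): e=[18,-6,6] → .
    (6,3)@(13, 7): e=[0,14,4] → X  [on edge]
    (7,3)@(15, 7): e=[18,-2,2] → .
    (8,3)@(17, 7): e=[36,-18,0] → .  [on edge]
    (5,4)@(11, 9): e=[0,18,0] → X  [on edge]
    (6,4)@(13, 9): e=[18,2,-2] → .
    (2,5)@(5, 11): e=[-36,54,0] → .  [on edge]
    (4,5)@(9, 11): e=[0,22,-4] → .  [on edge]
    (3,6)@(7, 13): e=[0,26,-8] → .  [on edge]
    (2,7)@(5, 15): e=[0,30,-12] → .  [on edge]
  covered (5 px):
    . . . . . . . . . X .
    . . . . . . . . X . .
    . . . . . . . X . . .
    . . . . . . X . . . .
    . . . . . X . . . . .
    . . . . . . . . . . .
    . . . . . . . . . . .
    . . . . . . . . . . .

Z-buffer (winner per pixel, '.' = empty):
  . . 0 . . . . . . 4 .
  . . 0 0 . . . . 4 . .
  . . 0 0 0 2 2 4 . . .
  . . . 2 0 0 4 . . 3 .
  . 2 2 2 . 4 0 3 3 3 .
  . . . . . . 3 3 1 1 .
  . . . . 3 . . . . . 1
  . . . . . . . . . . .

Final: 4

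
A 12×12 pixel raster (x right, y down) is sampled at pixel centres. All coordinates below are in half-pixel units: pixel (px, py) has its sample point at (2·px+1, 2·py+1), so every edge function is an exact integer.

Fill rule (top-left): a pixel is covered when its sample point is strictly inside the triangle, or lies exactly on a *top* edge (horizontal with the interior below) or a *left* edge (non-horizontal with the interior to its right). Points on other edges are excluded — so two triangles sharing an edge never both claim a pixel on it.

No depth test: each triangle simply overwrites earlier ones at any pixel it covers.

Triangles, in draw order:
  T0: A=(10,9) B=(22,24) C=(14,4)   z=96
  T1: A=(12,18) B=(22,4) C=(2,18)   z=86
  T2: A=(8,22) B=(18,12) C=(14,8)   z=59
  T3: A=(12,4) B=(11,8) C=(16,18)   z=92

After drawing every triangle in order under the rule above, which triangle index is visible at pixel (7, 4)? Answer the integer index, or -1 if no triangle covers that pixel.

T0:
  2·area = 120  (B↔C swapped to make it positive)
  edge (10, 9)→(14, 4): d=(4,-5) top-left  bias=+0
  edge (14, 4)→(22, 24): d=(8,20) right/bottom  bias=-1
  edge (22, 24)→(10, 9): d=(-12,-15) top-left  bias=+0
    (6,3)@(13, 7): e=[7,44,69] → #
    (7,3)@(15, 7): e=[17,4,99] → #
    (8,3)@(17, 7): e=[27,-36,129] → ·
    (5,4)@(11, 9): e=[5,100,15] → #
    (8,4)@(17, 9): e=[35,-20,105] → ·
    (5,5)@(11, 11): e=[13,116,-9] → ·
    (6,5)@(13, 11): e=[23,76,21] → #
    (8,5)@(17, 11): e=[43,-4,81] → ·
    (6,6)@(13, 13): e=[31,92,-3] → ·
    (7,6)@(15, 13): e=[41,52,27] → #
    (8,6)@(17, 13): e=[51,12,57] → #
    (9,6)@(19, 13): e=[61,-28,87] → ·
  covered (14 px):
    · · · · · · · · · · · ·
    · · · · · · · · · · · ·
    · · · · · · · · · · · ·
    · · · · · · # # · · · ·
    · · · · · # # # · · · ·
    · · · · · · # # · · · ·
    · · · · · · · # # · · ·
    · · · · · · · # # · · ·
    · · · · · · · · # # · ·
    · · · · · · · · · # · ·
    · · · · · · · · · · · ·
    · · · · · · · · · · · ·
T1:
  2·area = 140  (B↔C swapped to make it positive)
  edge (12, 18)→(2, 18): d=(-10,0) right/bottom  bias=-1
  edge (2, 18)→(22, 4): d=(20,-14) top-left  bias=+0
  edge (22, 4)→(12, 18): d=(-10,14) right/bottom  bias=-1
    (10,2)@(21, 5): e=[130,6,4] → #
    (11,2)@(23, 5): e=[130,34,-24] → ·
    (9,3)@(19, 7): e=[110,18,12] → #
    (10,3)@(21, 7): e=[110,46,-16] → ·
    (7,4)@(15, 9): e=[90,2,48] → #
    (8,4)@(17, 9): e=[90,30,20] → #
    (9,4)@(19, 9): e=[90,58,-8] → ·
    (6,5)@(13, 11): e=[70,14,56] → #
    (8,5)@(17, 11): e=[70,70,0] → ·  [on edge]
    (5,6)@(11, 13): e=[50,26,64] → #
    (8,6)@(17, 13): e=[50,110,-20] → ·
    (3,7)@(7, 15): e=[30,10,100] → #
  covered (17 px):
    · · · · · · · · · · · ·
    · · · · · · · · · · · ·
    · · · · · · · · · · # ·
    · · · · · · · · · # · ·
    · · · · · · · # # · · ·
    · · · · · · # # · · · ·
    · · · · · # # # · · · ·
    · · · # # # # · · · · ·
    · · # # # # · · · · · ·
    · · · · · · · · · · · ·
    · · · · · · · · · · · ·
    · · · · · · · · · · · ·
T2:
  2·area = 80  (B↔C swapped to make it positive)
  edge (8, 22)→(14, 8): d=(6,-14) top-left  bias=+0
  edge (14, 8)→(18, 12): d=(4,4) right/bottom  bias=-1
  edge (18, 12)→(8, 22): d=(-10,10) right/bottom  bias=-1
    (3,0)@(7, 1): e=[-140,0,220] → ·  [on edge]
    (8,0)@(17, 1): e=[0,-40,120] → ·  [on edge]
    (4,1)@(9, 3): e=[-100,0,180] → ·  [on edge]
    (5,2)@(11, 5): e=[-60,0,140] → ·  [on edge]
    (6,3)@(13, 7): e=[-20,0,100] → ·  [on edge]
    (11,3)@(23, 7): e=[120,-40,0] → ·  [on edge]
    (7,4)@(15, 9): e=[20,0,60] → ·  [on edge]
    (10,4)@(21, 9): e=[104,-24,0] → ·  [on edge]
    (6,5)@(13, 11): e=[4,16,60] → #
    (7,5)@(15, 11): e=[32,8,40] → #
    (8,5)@(17, 11): e=[60,0,20] → ·  [on edge]
    (9,5)@(19, 11): e=[88,-8,0] → ·  [on edge]
    (8,6)@(17, 13): e=[72,8,0] → ·  [on edge]
    (9,6)@(19, 13): e=[100,0,-20] → ·  [on edge]
    (5,7)@(11, 15): e=[0,40,40] → #  [on edge]
    (7,7)@(15, 15): e=[56,24,0] → ·  [on edge]
    (10,7)@(21, 15): e=[140,0,-60] → ·  [on edge]
    (6,8)@(13, 17): e=[40,40,0] → ·  [on edge]
    (11,8)@(23, 17): e=[180,0,-100] → ·  [on edge]
    (5,9)@(11, 19): e=[24,56,0] → ·  [on edge]
    (4,10)@(9, 21): e=[8,72,0] → ·  [on edge]
    (3,11)@(7, 23): e=[-8,88,0] → ·  [on edge]
  covered (7 px):
    · · · · · · · · · · · ·
    · · · · · · · · · · · ·
    · · · · · · · · · · · ·
    · · · · · · · · · · · ·
    · · · · · · · · · · · ·
    · · · · · · # # · · · ·
    · · · · · · # # · · · ·
    · · · · · # # · · · · ·
    · · · · · # · · · · · ·
    · · · · · · · · · · · ·
    · · · · · · · · · · · ·
    · · · · · · · · · · · ·
T3:
  2·area = 30  (B↔C swapped to make it positive)
  edge (12, 4)→(16, 18): d=(4,14) right/bottom  bias=-1
  edge (16, 18)→(11, 8): d=(-5,-10) top-left  bias=+0
  edge (11, 8)→(12, 4): d=(1,-4) top-left  bias=+0
    (6,4)@(13, 9): e=[6,15,9] → #
    (7,4)@(15, 9): e=[-22,35,17] → ·
    (6,5)@(13, 11): e=[14,5,11] → #
    (7,5)@(15, 11): e=[-14,25,19] → ·
    (6,6)@(13, 13): e=[22,-5,13] → ·
    (7,7)@(15, 15): e=[2,5,23] → #
    (8,7)@(17, 15): e=[-26,25,31] → ·
    (7,8)@(15, 17): e=[10,-5,25] → ·
  covered (3 px):
    · · · · · · · · · · · ·
    · · · · · · · · · · · ·
    · · · · · · · · · · · ·
    · · · · · · · · · · · ·
    · · · · · · # · · · · ·
    · · · · · · # · · · · ·
    · · · · · · · · · · · ·
    · · · · · · · # · · · ·
    · · · · · · · · · · · ·
    · · · · · · · · · · · ·
    · · · · · · · · · · · ·
    · · · · · · · · · · · ·

Z-buffer (winner per pixel, '.' = empty):
  . . . . . . . . . . . .
  . . . . . . . . . . . .
  . . . . . . . . . . 1 .
  . . . . . . 0 0 . 1 . .
  . . . . . 0 3 1 1 . . .
  . . . . . . 3 2 . . . .
  . . . . . 1 2 2 0 . . .
  . . . 1 1 2 2 3 0 . . .
  . . 1 1 1 2 . . 0 0 . .
  . . . . . . . . . 0 . .
  . . . . . . . . . . . .
  . . . . . . . . . . . .

Final: 1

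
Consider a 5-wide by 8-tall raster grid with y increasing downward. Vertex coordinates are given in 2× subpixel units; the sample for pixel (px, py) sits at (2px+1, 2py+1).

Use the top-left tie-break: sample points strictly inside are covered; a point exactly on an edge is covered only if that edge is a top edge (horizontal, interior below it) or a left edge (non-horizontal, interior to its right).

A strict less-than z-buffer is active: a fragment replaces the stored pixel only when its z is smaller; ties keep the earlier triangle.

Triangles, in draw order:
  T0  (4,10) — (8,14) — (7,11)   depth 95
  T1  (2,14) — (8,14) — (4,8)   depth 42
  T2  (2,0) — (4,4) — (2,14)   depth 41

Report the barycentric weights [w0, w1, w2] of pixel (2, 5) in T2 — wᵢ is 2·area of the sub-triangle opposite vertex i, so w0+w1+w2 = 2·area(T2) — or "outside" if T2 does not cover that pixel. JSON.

T0:
  2·area = 8  (B↔C swapped to make it positive)
  edge (4, 10)→(7, 11): d=(3,1) right/bottom  bias=-1
  edge (7, 11)→(8, 14): d=(1,3) right/bottom  bias=-1
  edge (8, 14)→(4, 10): d=(-4,-4) top-left  bias=+0
    (2,2)@(5, 5): e=[-16,0,24] → .  [on edge]
    (0,3)@(1, 7): e=[-6,14,0] → .  [on edge]
    (0,4)@(1, 9): e=[0,16,-8] → .  [on edge]
    (1,4)@(3, 9): e=[-2,10,0] → .  [on edge]
    (2,5)@(5, 11): e=[2,6,0] → X  [on edge]
    (3,5)@(7, 11): e=[0,0,8] → .  [on edge]
    (2,6)@(5, 13): e=[8,8,-8] → .
    (3,6)@(7, 13): e=[6,2,0] → X  [on edge]
    (4,6)@(9, 13): e=[4,-4,8] → .
    (3,7)@(7, 15): e=[12,4,-8] → .
    (4,7)@(9, 15): e=[10,-2,0] → .  [on edge]
  covered (2 px):
    . . . . .
    . . . . .
    . . . . .
    . . . . .
    . . . . .
    . . X . .
    . . . X .
    . . . . .
T1:
  2·area = 36  (B↔C swapped to make it positive)
  edge (2, 14)→(4, 8): d=(2,-6) top-left  bias=+0
  edge (4, 8)→(8, 14): d=(4,6) right/bottom  bias=-1
  edge (8, 14)→(2, 14): d=(-6,0) right/bottom  bias=-1
    (2,2)@(5, 5): e=[0,-18,54] → .  [on edge]
    (1,5)@(3, 11): e=[0,18,18] → X  [on edge]
    (2,5)@(5, 11): e=[12,6,18] → X
    (3,5)@(7, 11): e=[24,-6,18] → .
    (1,6)@(3, 13): e=[4,26,6] → X
    (3,6)@(7, 13): e=[28,2,6] → X
    (4,6)@(9, 13): e=[40,-10,6] → .
    (1,7)@(3, 15): e=[8,34,-6] → .
    (2,7)@(5, 15): e=[20,22,-6] → .
    (3,7)@(7, 15): e=[32,10,-6] → .
  covered (5 px):
    . . . . .
    . . . . .
    . . . . .
    . . . . .
    . . . . .
    . X X . .
    . X X X .
    . . . . .
T2:
  2·area = 28
  edge (2, 0)→(4, 4): d=(2,4) right/bottom  bias=-1
  edge (4, 4)→(2, 14): d=(-2,10) right/bottom  bias=-1
  edge (2, 14)→(2, 0): d=(0,-14) top-left  bias=+0
    (1,1)@(3, 3): e=[2,12,14] → X
    (2,1)@(5, 3): e=[-6,-8,42] → .
    (1,2)@(3, 5): e=[6,8,14] → X
    (2,2)@(5, 5): e=[-2,-12,42] → .
    (1,3)@(3, 7): e=[10,4,14] → X
    (2,3)@(5, 7): e=[2,-16,42] → .
    (1,4)@(3, 9): e=[14,0,14] → .  [on edge]
  covered (3 px):
    . . . . .
    . X . . .
    . X . . .
    . X . . .
    . . . . .
    . . . . .
    . . . . .
    . . . . .

Result: "outside"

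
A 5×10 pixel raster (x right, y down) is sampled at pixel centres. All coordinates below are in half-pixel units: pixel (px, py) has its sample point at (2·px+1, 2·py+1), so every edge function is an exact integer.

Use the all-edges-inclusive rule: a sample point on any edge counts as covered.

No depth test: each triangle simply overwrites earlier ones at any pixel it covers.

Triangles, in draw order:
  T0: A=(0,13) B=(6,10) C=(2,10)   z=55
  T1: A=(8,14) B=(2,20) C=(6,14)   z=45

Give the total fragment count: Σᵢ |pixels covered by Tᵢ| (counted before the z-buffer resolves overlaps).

T0:
  2·area = 12  (B↔C swapped to make it positive)
  edge (0, 13)→(2, 10): d=(2,-3) inclusive
  edge (2, 10)→(6, 10): d=(4,0) inclusive
  edge (6, 10)→(0, 13): d=(-6,3) inclusive
    (1,5)@(3, 11): e=[5,4,3] → #
    (2,5)@(5, 11): e=[11,4,-3] → ·
    (1,6)@(3, 13): e=[9,12,-9] → ·
  covered (1 px):
    · · · · ·
    · · · · ·
    · · · · ·
    · · · · ·
    · · · · ·
    · # · · ·
    · · · · ·
    · · · · ·
    · · · · ·
    · · · · ·
T1:
  2·area = 12
  edge (8, 14)→(2, 20): d=(-6,6) inclusive
  edge (2, 20)→(6, 14): d=(4,-6) inclusive
  edge (6, 14)→(8, 14): d=(2,0) inclusive
    (4,6)@(9, 13): e=[0,14,-2] → ·  [on edge]
    (3,7)@(7, 15): e=[0,10,2] → #  [on edge]
    (4,7)@(9, 15): e=[-12,22,2] → ·
    (2,8)@(5, 17): e=[0,6,6] → #  [on edge]
    (3,8)@(7, 17): e=[-12,18,6] → ·
    (1,9)@(3, 19): e=[0,2,10] → #  [on edge]
    (2,9)@(5, 19): e=[-12,14,10] → ·
  covered (3 px):
    · · · · ·
    · · · · ·
    · · · · ·
    · · · · ·
    · · · · ·
    · · · · ·
    · · · · ·
    · · · # ·
    · · # · ·
    · # · · ·

Final: 4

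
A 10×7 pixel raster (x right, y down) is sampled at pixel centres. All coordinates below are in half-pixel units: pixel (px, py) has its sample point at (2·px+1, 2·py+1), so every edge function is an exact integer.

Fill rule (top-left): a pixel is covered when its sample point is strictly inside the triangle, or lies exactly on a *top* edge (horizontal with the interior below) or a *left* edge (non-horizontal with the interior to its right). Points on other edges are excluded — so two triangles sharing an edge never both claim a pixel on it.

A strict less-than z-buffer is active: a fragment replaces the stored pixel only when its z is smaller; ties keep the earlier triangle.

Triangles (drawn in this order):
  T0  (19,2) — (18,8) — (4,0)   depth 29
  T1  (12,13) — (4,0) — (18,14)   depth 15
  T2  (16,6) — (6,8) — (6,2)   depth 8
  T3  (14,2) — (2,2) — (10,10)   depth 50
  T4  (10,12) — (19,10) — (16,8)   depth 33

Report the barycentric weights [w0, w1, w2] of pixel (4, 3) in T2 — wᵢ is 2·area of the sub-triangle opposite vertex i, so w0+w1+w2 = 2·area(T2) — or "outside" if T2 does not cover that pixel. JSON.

T0:
  2·area = 92
  edge (19, 2)→(18, 8): d=(-1,6) right/bottom  bias=-1
  edge (18, 8)→(4, 0): d=(-14,-8) top-left  bias=+0
  edge (4, 0)→(19, 2): d=(15,2) right/bottom  bias=-1
    (3,0)@(7, 1): e=[73,10,9] → █
    (4,0)@(9, 1): e=[61,26,5] → █
    (5,0)@(11, 1): e=[49,42,1] → █
    (6,0)@(13, 1): e=[37,58,-3] → ·
    (3,1)@(7, 3): e=[71,-18,39] → ·
    (4,1)@(9, 3): e=[59,-2,35] → ·
    (5,1)@(11, 3): e=[47,14,31] → █
    (6,1)@(13, 3): e=[35,30,27] → █
    (7,1)@(15, 3): e=[23,46,23] → █
    (8,1)@(17, 3): e=[11,62,19] → █
    (9,1)@(19, 3): e=[-1,78,15] → ·
    (5,2)@(11, 5): e=[45,-14,61] → ·
  covered (11 px):
    · · · █ █ █ · · · ·
    · · · · · █ █ █ █ ·
    · · · · · · █ █ █ ·
    · · · · · · · · █ ·
    · · · · · · · · · ·
    · · · · · · · · · ·
    · · · · · · · · · ·
T1:
  2·area = 70
  edge (12, 13)→(4, 0): d=(-8,-13) top-left  bias=+0
  edge (4, 0)→(18, 14): d=(14,14) right/bottom  bias=-1
  edge (18, 14)→(12, 13): d=(-6,-1) top-left  bias=+0
    (2,0)@(5, 1): e=[5,0,65] → ·  [on edge]
    (3,1)@(7, 3): e=[15,0,55] → ·  [on edge]
    (4,2)@(9, 5): e=[25,0,45] → ·  [on edge]
    (4,3)@(9, 7): e=[9,28,33] → █
    (5,3)@(11, 7): e=[35,0,35] → ·  [on edge]
    (4,4)@(9, 9): e=[-7,56,21] → ·
    (5,4)@(11, 9): e=[19,28,23] → █
    (6,4)@(13, 9): e=[45,0,25] → ·  [on edge]
    (5,5)@(11, 11): e=[3,56,11] → █
    (6,5)@(13, 11): e=[29,28,13] → █
    (7,5)@(15, 11): e=[55,0,15] → ·  [on edge]
    (5,6)@(11, 13): e=[-13,84,-1] → ·
    (8,6)@(17, 13): e=[65,0,5] → ·  [on edge]
  covered (6 px):
    · · · · · · · · · ·
    · · · · · · · · · ·
    · · · · · · · · · ·
    · · · · █ · · · · ·
    · · · · · █ · · · ·
    · · · · · █ █ · · ·
    · · · · · · █ █ · ·
T2:
  2·area = 60
  edge (16, 6)→(6, 8): d=(-10,2) right/bottom  bias=-1
  edge (6, 8)→(6, 2): d=(0,-6) top-left  bias=+0
  edge (6, 2)→(16, 6): d=(10,4) right/bottom  bias=-1
    (3,1)@(7, 3): e=[48,6,6] → █
    (4,1)@(9, 3): e=[44,18,-2] → ·
    (3,2)@(7, 5): e=[28,6,26] → █
    (4,2)@(9, 5): e=[24,18,18] → █
    (5,2)@(11, 5): e=[20,30,10] → █
    (6,2)@(13, 5): e=[16,42,2] → █
    (7,2)@(15, 5): e=[12,54,-6] → ·
    (3,3)@(7, 7): e=[8,6,46] → █
    (5,3)@(11, 7): e=[0,30,30] → ·  [on edge]
    (6,3)@(13, 7): e=[-4,42,22] → ·
    (0,4)@(1, 9): e=[0,-30,90] → ·  [on edge]
    (3,4)@(7, 9): e=[-12,6,66] → ·
  covered (7 px):
    · · · · · · · · · ·
    · · · █ · · · · · ·
    · · · █ █ █ █ · · ·
    · · · █ █ · · · · ·
    · · · · · · · · · ·
    · · · · · · · · · ·
    · · · · · · · · · ·
T3:
  2·area = 96  (B↔C swapped to make it positive)
  edge (14, 2)→(10, 10): d=(-4,8) right/bottom  bias=-1
  edge (10, 10)→(2, 2): d=(-8,-8) top-left  bias=+0
  edge (2, 2)→(14, 2): d=(12,0) top-left  bias=+0
    (0,0)@(1, 1): e=[108,0,-12] → ·  [on edge]
    (1,1)@(3, 3): e=[84,0,12] → █  [on edge]
    (2,1)@(5, 3): e=[68,16,12] → █
    (3,1)@(7, 3): e=[52,32,12] → █
    (4,1)@(9, 3): e=[36,48,12] → █
    (5,1)@(11, 3): e=[20,64,12] → █
    (6,1)@(13, 3): e=[4,80,12] → █
    (7,1)@(15, 3): e=[-12,96,12] → ·
    (1,2)@(3, 5): e=[76,-16,36] → ·
    (2,2)@(5, 5): e=[60,0,36] → █  [on edge]
    (6,2)@(13, 5): e=[-4,64,36] → ·
    (2,3)@(5, 7): e=[52,-16,60] → ·
    (3,3)@(7, 7): e=[36,0,60] → █  [on edge]
    (4,4)@(9, 9): e=[12,0,84] → █  [on edge]
    (5,5)@(11, 11): e=[-12,0,108] → ·  [on edge]
    (6,6)@(13, 13): e=[-36,0,132] → ·  [on edge]
  covered (14 px):
    · · · · · · · · · ·
    · █ █ █ █ █ █ · · ·
    · · █ █ █ █ · · · ·
    · · · █ █ █ · · · ·
    · · · · █ · · · · ·
    · · · · · · · · · ·
    · · · · · · · · · ·
T4:
  2·area = 24  (B↔C swapped to make it positive)
  edge (10, 12)→(16, 8): d=(6,-4) top-left  bias=+0
  edge (16, 8)→(19, 10): d=(3,2) right/bottom  bias=-1
  edge (19, 10)→(10, 12): d=(-9,2) right/bottom  bias=-1
    (7,4)@(15, 9): e=[2,5,17] → █
    (8,4)@(17, 9): e=[10,1,13] → █
    (9,4)@(19, 9): e=[18,-3,9] → ·
    (6,5)@(13, 11): e=[6,15,3] → █
    (7,5)@(15, 11): e=[14,11,-1] → ·
    (8,5)@(17, 11): e=[22,7,-5] → ·
    (6,6)@(13, 13): e=[18,21,-15] → ·
  covered (3 px):
    · · · · · · · · · ·
    · · · · · · · · · ·
    · · · · · · · · · ·
    · · · · · · · · · ·
    · · · · · · · █ █ ·
    · · · · · · █ · · ·
    · · · · · · · · · ·

Answer: [18,38,4]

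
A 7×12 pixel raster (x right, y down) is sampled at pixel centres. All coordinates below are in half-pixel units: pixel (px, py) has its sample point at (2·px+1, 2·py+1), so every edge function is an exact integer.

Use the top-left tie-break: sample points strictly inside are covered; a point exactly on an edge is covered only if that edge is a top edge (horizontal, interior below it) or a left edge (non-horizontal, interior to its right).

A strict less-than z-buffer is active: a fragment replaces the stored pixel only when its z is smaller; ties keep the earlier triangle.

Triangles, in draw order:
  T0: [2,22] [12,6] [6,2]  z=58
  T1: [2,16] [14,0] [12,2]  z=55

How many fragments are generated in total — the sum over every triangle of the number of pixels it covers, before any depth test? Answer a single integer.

T0:
  2·area = 136  (B↔C swapped to make it positive)
  edge (2, 22)→(6, 2): d=(4,-20) top-left  bias=+0
  edge (6, 2)→(12, 6): d=(6,4) right/bottom  bias=-1
  edge (12, 6)→(2, 22): d=(-10,16) right/bottom  bias=-1
    (3,1)@(7, 3): e=[24,2,110] → █
    (4,1)@(9, 3): e=[64,-6,78] → ·
    (3,2)@(7, 5): e=[32,14,90] → █
    (4,2)@(9, 5): e=[72,6,58] → █
    (5,2)@(11, 5): e=[112,-2,26] → ·
    (2,3)@(5, 7): e=[0,34,102] → █  [on edge]
    (5,3)@(11, 7): e=[120,10,6] → █
    (6,3)@(13, 7): e=[160,2,-26] → ·
    (2,4)@(5, 9): e=[8,46,82] → █
    (5,4)@(11, 9): e=[128,22,-14] → ·
    (2,5)@(5, 11): e=[16,58,62] → █
    (4,5)@(9, 11): e=[96,42,-2] → ·
    (1,8)@(3, 17): e=[0,102,34] → █  [on edge]
  covered (18 px):
    · · · · · · ·
    · · · █ · · ·
    · · · █ █ · ·
    · · █ █ █ █ ·
    · · █ █ █ · ·
    · · █ █ · · ·
    · · █ █ · · ·
    · · █ · · · ·
    · █ █ · · · ·
    · █ · · · · ·
    · · · · · · ·
    · · · · · · ·
T1:
  2·area = 8  (B↔C swapped to make it positive)
  edge (2, 16)→(12, 2): d=(10,-14) top-left  bias=+0
  edge (12, 2)→(14, 0): d=(2,-2) top-left  bias=+0
  edge (14, 0)→(2, 16): d=(-12,16) right/bottom  bias=-1
    (6,0)@(13, 1): e=[4,0,4] → █  [on edge]
    (5,1)@(11, 3): e=[-4,0,12] → ·  [on edge]
    (6,1)@(13, 3): e=[24,4,-20] → ·
    (4,2)@(9, 5): e=[-12,0,20] → ·  [on edge]
    (3,3)@(7, 7): e=[-20,0,28] → ·  [on edge]
    (2,4)@(5, 9): e=[-28,0,36] → ·  [on edge]
    (3,4)@(7, 9): e=[0,4,4] → █  [on edge]
    (4,4)@(9, 9): e=[28,8,-28] → ·
    (1,5)@(3, 11): e=[-36,0,44] → ·  [on edge]
    (3,5)@(7, 11): e=[20,8,-20] → ·
    (0,6)@(1, 13): e=[-44,0,52] → ·  [on edge]
  covered (2 px):
    · · · · · · █
    · · · · · · ·
    · · · · · · ·
    · · · · · · ·
    · · · █ · · ·
    · · · · · · ·
    · · · · · · ·
    · · · · · · ·
    · · · · · · ·
    · · · · · · ·
    · · · · · · ·
    · · · · · · ·

Answer: 20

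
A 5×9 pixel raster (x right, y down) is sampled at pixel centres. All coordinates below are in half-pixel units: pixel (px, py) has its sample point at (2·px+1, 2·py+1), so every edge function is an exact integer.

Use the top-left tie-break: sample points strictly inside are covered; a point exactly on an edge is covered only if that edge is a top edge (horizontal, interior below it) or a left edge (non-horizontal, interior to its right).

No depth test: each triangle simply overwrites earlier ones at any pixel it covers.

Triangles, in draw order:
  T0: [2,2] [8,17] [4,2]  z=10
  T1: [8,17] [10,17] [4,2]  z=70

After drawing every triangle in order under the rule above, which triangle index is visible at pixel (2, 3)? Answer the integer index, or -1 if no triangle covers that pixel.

T0:
  2·area = 30  (B↔C swapped to make it positive)
  edge (2, 2)→(4, 2): d=(2,0) top-left  bias=+0
  edge (4, 2)→(8, 17): d=(4,15) right/bottom  bias=-1
  edge (8, 17)→(2, 2): d=(-6,-15) top-left  bias=+0
    (1,1)@(3, 3): e=[2,19,9] → █
    (2,1)@(5, 3): e=[2,-11,39] → ·
    (1,2)@(3, 5): e=[6,27,-3] → ·
    (2,3)@(5, 7): e=[10,5,15] → █
    (3,3)@(7, 7): e=[10,-25,45] → ·
    (2,4)@(5, 9): e=[14,13,3] → █
    (3,4)@(7, 9): e=[14,-17,33] → ·
    (2,5)@(5, 11): e=[18,21,-9] → ·
  covered (3 px):
    · · · · ·
    · █ · · ·
    · · · · ·
    · · █ · ·
    · · █ · ·
    · · · · ·
    · · · · ·
    · · · · ·
    · · · · ·
T1:
  2·area = 30  (B↔C swapped to make it positive)
  edge (8, 17)→(4, 2): d=(-4,-15) top-left  bias=+0
  edge (4, 2)→(10, 17): d=(6,15) right/bottom  bias=-1
  edge (10, 17)→(8, 17): d=(-2,0) right/bottom  bias=-1
    (2,2)@(5, 5): e=[3,3,24] → █
    (3,2)@(7, 5): e=[33,-27,24] → ·
    (2,3)@(5, 7): e=[-5,15,20] → ·
    (3,5)@(7, 11): e=[9,9,12] → █
    (4,5)@(9, 11): e=[39,-21,12] → ·
    (3,6)@(7, 13): e=[1,21,8] → █
    (4,6)@(9, 13): e=[31,-9,8] → ·
    (3,7)@(7, 15): e=[-7,33,4] → ·
    (4,7)@(9, 15): e=[23,3,4] → █
    (0,8)@(1, 17): e=[-105,135,0] → ·  [on edge]
    (1,8)@(3, 17): e=[-75,105,0] → ·  [on edge]
    (2,8)@(5, 17): e=[-45,75,0] → ·  [on edge]
    (3,8)@(7, 17): e=[-15,45,0] → ·  [on edge]
    (4,8)@(9, 17): e=[15,15,0] → ·  [on edge]
  covered (4 px):
    · · · · ·
    · · · · ·
    · · █ · ·
    · · · · ·
    · · · · ·
    · · · █ ·
    · · · █ ·
    · · · · █
    · · · · ·

Z-buffer (winner per pixel, '.' = empty):
  . . . . .
  . 0 . . .
  . . 1 . .
  . . 0 . .
  . . 0 . .
  . . . 1 .
  . . . 1 .
  . . . . 1
  . . . . .

Answer: 0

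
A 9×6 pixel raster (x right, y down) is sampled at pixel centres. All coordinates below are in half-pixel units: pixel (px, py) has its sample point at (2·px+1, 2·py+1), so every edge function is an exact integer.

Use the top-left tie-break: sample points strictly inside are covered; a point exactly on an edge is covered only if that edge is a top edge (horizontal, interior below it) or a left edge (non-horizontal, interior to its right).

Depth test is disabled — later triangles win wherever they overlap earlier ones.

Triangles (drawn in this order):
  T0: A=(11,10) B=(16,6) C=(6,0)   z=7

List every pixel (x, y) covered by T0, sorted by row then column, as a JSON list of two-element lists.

T0:
  2·area = 70  (B↔C swapped to make it positive)
  edge (11, 10)→(6, 0): d=(-5,-10) top-left  bias=+0
  edge (6, 0)→(16, 6): d=(10,6) right/bottom  bias=-1
  edge (16, 6)→(11, 10): d=(-5,4) right/bottom  bias=-1
    (3,0)@(7, 1): e=[5,4,61] → █
    (4,0)@(9, 1): e=[25,-8,53] → ·
    (3,1)@(7, 3): e=[-5,24,51] → ·
    (4,1)@(9, 3): e=[15,12,43] → █
    (5,1)@(11, 3): e=[35,0,35] → ·  [on edge]
    (4,2)@(9, 5): e=[5,32,33] → █
    (5,2)@(11, 5): e=[25,20,25] → █
    (6,2)@(13, 5): e=[45,8,17] → █
    (7,2)@(15, 5): e=[65,-4,9] → ·
    (4,3)@(9, 7): e=[-5,52,23] → ·
    (5,3)@(11, 7): e=[15,40,15] → █
    (7,3)@(15, 7): e=[55,16,-1] → ·
  covered (8 px):
    · · · █ · · · · ·
    · · · · █ · · · ·
    · · · · █ █ █ · ·
    · · · · · █ █ · ·
    · · · · · █ · · ·
    · · · · · · · · ·

Result: [[3,0],[4,1],[4,2],[5,2],[6,2],[5,3],[6,3],[5,4]]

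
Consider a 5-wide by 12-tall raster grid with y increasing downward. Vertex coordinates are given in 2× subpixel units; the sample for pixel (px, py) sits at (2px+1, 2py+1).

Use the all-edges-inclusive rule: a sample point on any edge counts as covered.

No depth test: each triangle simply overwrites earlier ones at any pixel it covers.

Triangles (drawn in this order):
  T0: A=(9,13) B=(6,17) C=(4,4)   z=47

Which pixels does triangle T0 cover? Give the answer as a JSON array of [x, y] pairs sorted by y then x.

T0:
  2·area = 47
  edge (9, 13)→(6, 17): d=(-3,4) inclusive
  edge (6, 17)→(4, 4): d=(-2,-13) inclusive
  edge (4, 4)→(9, 13): d=(5,9) inclusive
    (2,3)@(5, 7): e=[34,7,6] → #
    (3,3)@(7, 7): e=[26,33,-12] → ·
    (2,4)@(5, 9): e=[28,3,16] → #
    (3,4)@(7, 9): e=[20,29,-2] → ·
    (2,5)@(5, 11): e=[22,-1,26] → ·
    (3,5)@(7, 11): e=[14,25,8] → #
    (4,5)@(9, 11): e=[6,51,-10] → ·
    (3,6)@(7, 13): e=[8,21,18] → #
    (4,6)@(9, 13): e=[0,47,0] → #  [on edge]
    (3,7)@(7, 15): e=[2,17,28] → #
    (4,7)@(9, 15): e=[-6,43,10] → ·
    (3,8)@(7, 17): e=[-4,13,38] → ·
    (1,10)@(3, 21): e=[0,-47,94] → ·  [on edge]
  covered (6 px):
    · · · · ·
    · · · · ·
    · · · · ·
    · · # · ·
    · · # · ·
    · · · # ·
    · · · # #
    · · · # ·
    · · · · ·
    · · · · ·
    · · · · ·
    · · · · ·

Answer: [[2,3],[2,4],[3,5],[3,6],[4,6],[3,7]]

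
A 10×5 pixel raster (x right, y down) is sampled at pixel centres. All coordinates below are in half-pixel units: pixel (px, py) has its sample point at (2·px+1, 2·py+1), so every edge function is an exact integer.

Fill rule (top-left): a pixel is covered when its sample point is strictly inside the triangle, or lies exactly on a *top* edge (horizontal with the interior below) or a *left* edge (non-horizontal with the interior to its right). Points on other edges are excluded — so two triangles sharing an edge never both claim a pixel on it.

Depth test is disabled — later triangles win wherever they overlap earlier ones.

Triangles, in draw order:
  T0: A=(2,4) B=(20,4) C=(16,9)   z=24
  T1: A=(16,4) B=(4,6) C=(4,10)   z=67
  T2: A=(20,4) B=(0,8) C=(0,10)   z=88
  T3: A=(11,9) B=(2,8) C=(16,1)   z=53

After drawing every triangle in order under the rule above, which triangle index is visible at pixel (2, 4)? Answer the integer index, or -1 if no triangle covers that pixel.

T0:
  2·area = 90
  edge (2, 4)→(20, 4): d=(18,0) top-left  bias=+0
  edge (20, 4)→(16, 9): d=(-4,5) right/bottom  bias=-1
  edge (16, 9)→(2, 4): d=(-14,-5) top-left  bias=+0
    (2,2)@(5, 5): e=[18,71,1] → X
    (3,2)@(7, 5): e=[18,61,11] → X
    (4,2)@(9, 5): e=[18,51,21] → X
    (5,2)@(11, 5): e=[18,41,31] → X
    (6,2)@(13, 5): e=[18,31,41] → X
    (7,2)@(15, 5): e=[18,21,51] → X
    (8,2)@(17, 5): e=[18,11,61] → X
    (9,2)@(19, 5): e=[18,1,71] → X
    (2,3)@(5, 7): e=[54,63,-27] → .
    (3,3)@(7, 7): e=[54,53,-17] → .
    (4,3)@(9, 7): e=[54,43,-7] → .
    (5,3)@(11, 7): e=[54,33,3] → X
  covered (12 px):
    . . . . . . . . . .
    . . . . . . . . . .
    . . X X X X X X X X
    . . . . . X X X X .
    . . . . . . . . . .
T1:
  2·area = 48  (B↔C swapped to make it positive)
  edge (16, 4)→(4, 10): d=(-12,6) right/bottom  bias=-1
  edge (4, 10)→(4, 6): d=(0,-4) top-left  bias=+0
  edge (4, 6)→(16, 4): d=(12,-2) top-left  bias=+0
    (5,2)@(11, 5): e=[18,28,2] → X
    (6,2)@(13, 5): e=[6,36,6] → X
    (7,2)@(15, 5): e=[-6,44,10] → .
    (2,3)@(5, 7): e=[30,4,14] → X
    (3,3)@(7, 7): e=[18,12,18] → X
    (4,3)@(9, 7): e=[6,20,22] → X
    (5,3)@(11, 7): e=[-6,28,26] → .
    (6,3)@(13, 7): e=[-18,36,30] → .
    (2,4)@(5, 9): e=[6,4,38] → X
    (3,4)@(7, 9): e=[-6,12,42] → .
    (4,4)@(9, 9): e=[-18,20,46] → .
  covered (6 px):
    . . . . . . . . . .
    . . . . . . . . . .
    . . . . . X X . . .
    . . X X X . . . . .
    . . X . . . . . . .
T2:
  2·area = 40  (B↔C swapped to make it positive)
  edge (20, 4)→(0, 10): d=(-20,6) right/bottom  bias=-1
  edge (0, 10)→(0, 8): d=(0,-2) top-left  bias=+0
  edge (0, 8)→(20, 4): d=(20,-4) top-left  bias=+0
    (7,2)@(15, 5): e=[10,30,0] → X  [on edge]
    (8,2)@(17, 5): e=[-2,34,8] → .
    (2,3)@(5, 7): e=[30,10,0] → X  [on edge]
    (3,3)@(7, 7): e=[18,14,8] → X
    (4,3)@(9, 7): e=[6,18,16] → X
    (5,3)@(11, 7): e=[-6,22,24] → .
    (7,3)@(15, 7): e=[-30,30,40] → .
    (0,4)@(1, 9): e=[14,2,24] → X
    (1,4)@(3, 9): e=[2,6,32] → X
    (2,4)@(5, 9): e=[-10,10,40] → .
    (3,4)@(7, 9): e=[-22,14,48] → .
    (4,4)@(9, 9): e=[-34,18,56] → .
  covered (6 px):
    . . . . . . . . . .
    . . . . . . . . . .
    . . . . . . . X . .
    . . X X X . . . . .
    X X . . . . . . . .
T3:
  2·area = 77
  edge (11, 9)→(2, 8): d=(-9,-1) top-left  bias=+0
  edge (2, 8)→(16, 1): d=(14,-7) top-left  bias=+0
  edge (16, 1)→(11, 9): d=(-5,8) right/bottom  bias=-1
    (6,1)@(13, 3): e=[56,7,14] → X
    (7,1)@(15, 3): e=[58,21,-2] → .
    (4,2)@(9, 5): e=[34,7,36] → X
    (5,2)@(11, 5): e=[36,21,20] → X
    (7,2)@(15, 5): e=[40,49,-12] → .
    (2,3)@(5, 7): e=[12,7,58] → X
    (3,3)@(7, 7): e=[14,21,42] → X
    (6,3)@(13, 7): e=[20,63,-6] → .
    (2,4)@(5, 9): e=[-6,35,48] → .
    (3,4)@(7, 9): e=[-4,49,32] → .
    (4,4)@(9, 9): e=[-2,63,16] → .
    (5,4)@(11, 9): e=[0,77,0] → .  [on edge]
  covered (8 px):
    . . . . . . . . . .
    . . . . . . X . . .
    . . . . X X X . . .
    . . X X X X . . . .
    . . . . . . . . . .

Z-buffer (winner per pixel, '.' = empty):
  . . . . . . . . . .
  . . . . . . 3 . . .
  . . 0 0 3 3 3 2 0 0
  . . 3 3 3 3 0 0 0 .
  2 2 1 . . . . . . .

Answer: 1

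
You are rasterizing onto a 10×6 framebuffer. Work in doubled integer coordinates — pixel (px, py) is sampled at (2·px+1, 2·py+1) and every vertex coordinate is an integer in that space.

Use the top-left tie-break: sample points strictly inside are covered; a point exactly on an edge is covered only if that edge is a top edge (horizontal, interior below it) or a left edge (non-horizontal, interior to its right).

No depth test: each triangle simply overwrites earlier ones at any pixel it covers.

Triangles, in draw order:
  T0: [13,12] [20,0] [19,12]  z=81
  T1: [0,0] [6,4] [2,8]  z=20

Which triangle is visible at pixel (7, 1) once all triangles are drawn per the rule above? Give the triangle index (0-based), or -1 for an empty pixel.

T0:
  2·area = 72
  edge (13, 12)→(20, 0): d=(7,-12) top-left  bias=+0
  edge (20, 0)→(19, 12): d=(-1,12) right/bottom  bias=-1
  edge (19, 12)→(13, 12): d=(-6,0) right/bottom  bias=-1
    (9,1)@(19, 3): e=[9,9,54] → #
    (9,2)@(19, 5): e=[23,7,42] → #
    (8,3)@(17, 7): e=[13,29,30] → #
    (7,4)@(15, 9): e=[3,51,18] → #
    (7,5)@(15, 11): e=[17,49,6] → #
  covered (10 px):
    · · · · · · · · · ·
    · · · · · · · · · #
    · · · · · · · · · #
    · · · · · · · · # #
    · · · · · · · # # #
    · · · · · · · # # #
T1:
  2·area = 40
  edge (0, 0)→(6, 4): d=(6,4) right/bottom  bias=-1
  edge (6, 4)→(2, 8): d=(-4,4) right/bottom  bias=-1
  edge (2, 8)→(0, 0): d=(-2,-8) top-left  bias=+0
    (0,0)@(1, 1): e=[2,32,6] → #
    (1,0)@(3, 1): e=[-6,24,22] → ·
    (4,0)@(9, 1): e=[-30,0,70] → ·  [on edge]
    (0,1)@(1, 3): e=[14,24,2] → #
    (1,1)@(3, 3): e=[6,16,18] → #
    (2,1)@(5, 3): e=[-2,8,34] → ·
    (3,1)@(7, 3): e=[-10,0,50] → ·  [on edge]
    (0,2)@(1, 5): e=[26,16,-2] → ·
    (1,2)@(3, 5): e=[18,8,14] → #
    (2,2)@(5, 5): e=[10,0,30] → ·  [on edge]
    (1,3)@(3, 7): e=[30,0,10] → ·  [on edge]
    (0,4)@(1, 9): e=[50,0,-10] → ·  [on edge]
  covered (4 px):
    # · · · · · · · · ·
    # # · · · · · · · ·
    · # · · · · · · · ·
    · · · · · · · · · ·
    · · · · · · · · · ·
    · · · · · · · · · ·

Z-buffer (winner per pixel, '.' = empty):
  1 . . . . . . . . .
  1 1 . . . . . . . 0
  . 1 . . . . . . . 0
  . . . . . . . . 0 0
  . . . . . . . 0 0 0
  . . . . . . . 0 0 0

Answer: -1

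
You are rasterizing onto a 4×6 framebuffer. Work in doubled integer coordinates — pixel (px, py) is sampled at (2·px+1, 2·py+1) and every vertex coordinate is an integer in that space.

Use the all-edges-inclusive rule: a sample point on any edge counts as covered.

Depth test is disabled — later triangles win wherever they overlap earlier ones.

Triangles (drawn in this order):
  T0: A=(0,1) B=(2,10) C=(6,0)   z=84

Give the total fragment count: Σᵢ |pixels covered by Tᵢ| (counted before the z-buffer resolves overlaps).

T0:
  2·area = 56  (B↔C swapped to make it positive)
  edge (0, 1)→(6, 0): d=(6,-1) inclusive
  edge (6, 0)→(2, 10): d=(-4,10) inclusive
  edge (2, 10)→(0, 1): d=(-2,-9) inclusive
    (0,0)@(1, 1): e=[1,46,9] → █
    (1,0)@(3, 1): e=[3,26,27] → █
    (2,0)@(5, 1): e=[5,6,45] → █
    (3,0)@(7, 1): e=[7,-14,63] → ·
    (0,1)@(1, 3): e=[13,38,5] → █
    (2,1)@(5, 3): e=[17,-2,41] → ·
    (0,2)@(1, 5): e=[25,30,1] → █
    (2,2)@(5, 5): e=[29,-10,37] → ·
    (0,3)@(1, 7): e=[37,22,-3] → ·
    (1,3)@(3, 7): e=[39,2,15] → █
    (2,3)@(5, 7): e=[41,-18,33] → ·
    (1,4)@(3, 9): e=[51,-6,11] → ·
  covered (8 px):
    █ █ █ ·
    █ █ · ·
    █ █ · ·
    · █ · ·
    · · · ·
    · · · ·

Final: 8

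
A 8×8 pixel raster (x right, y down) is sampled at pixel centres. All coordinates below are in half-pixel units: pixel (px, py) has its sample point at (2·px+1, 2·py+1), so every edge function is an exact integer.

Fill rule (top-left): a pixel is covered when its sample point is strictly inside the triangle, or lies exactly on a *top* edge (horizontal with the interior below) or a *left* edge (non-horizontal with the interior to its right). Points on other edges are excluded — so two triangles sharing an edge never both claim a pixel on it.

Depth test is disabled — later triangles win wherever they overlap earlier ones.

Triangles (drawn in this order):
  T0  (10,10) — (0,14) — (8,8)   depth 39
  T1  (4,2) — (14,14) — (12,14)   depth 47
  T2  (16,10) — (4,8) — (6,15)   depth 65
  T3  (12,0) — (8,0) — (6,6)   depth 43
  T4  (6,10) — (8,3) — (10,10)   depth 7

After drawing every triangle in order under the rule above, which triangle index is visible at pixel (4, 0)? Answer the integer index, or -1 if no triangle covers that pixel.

T0:
  2·area = 28
  edge (10, 10)→(0, 14): d=(-10,4) right/bottom  bias=-1
  edge (0, 14)→(8, 8): d=(8,-6) top-left  bias=+0
  edge (8, 8)→(10, 10): d=(2,2) right/bottom  bias=-1
    (0,0)@(1, 1): e=[126,-98,0] → ·  [on edge]
    (1,1)@(3, 3): e=[98,-70,0] → ·  [on edge]
    (2,2)@(5, 5): e=[70,-42,0] → ·  [on edge]
    (3,3)@(7, 7): e=[42,-14,0] → ·  [on edge]
    (3,4)@(7, 9): e=[22,2,4] → █
    (4,4)@(9, 9): e=[14,14,0] → ·  [on edge]
    (2,5)@(5, 11): e=[10,6,12] → █
    (4,5)@(9, 11): e=[-6,30,4] → ·
    (5,5)@(11, 11): e=[-14,42,0] → ·  [on edge]
    (2,6)@(5, 13): e=[-10,22,16] → ·
    (3,6)@(7, 13): e=[-18,34,12] → ·
    (6,6)@(13, 13): e=[-42,70,0] → ·  [on edge]
    (7,7)@(15, 15): e=[-70,98,0] → ·  [on edge]
  covered (3 px):
    · · · · · · · ·
    · · · · · · · ·
    · · · · · · · ·
    · · · · · · · ·
    · · · █ · · · ·
    · · █ █ · · · ·
    · · · · · · · ·
    · · · · · · · ·
T1:
  2·area = 24
  edge (4, 2)→(14, 14): d=(10,12) right/bottom  bias=-1
  edge (14, 14)→(12, 14): d=(-2,0) right/bottom  bias=-1
  edge (12, 14)→(4, 2): d=(-8,-12) top-left  bias=+0
    (4,4)@(9, 9): e=[10,10,4] → █
    (5,4)@(11, 9): e=[-14,10,28] → ·
    (4,5)@(9, 11): e=[30,6,-12] → ·
    (5,5)@(11, 11): e=[6,6,12] → █
    (6,5)@(13, 11): e=[-18,6,36] → ·
    (5,6)@(11, 13): e=[26,2,-4] → ·
    (6,6)@(13, 13): e=[2,2,20] → █
    (7,6)@(15, 13): e=[-22,2,44] → ·
    (6,7)@(13, 15): e=[22,-2,4] → ·
  covered (3 px):
    · · · · · · · ·
    · · · · · · · ·
    · · · · · · · ·
    · · · · · · · ·
    · · · · █ · · ·
    · · · · · █ · ·
    · · · · · · █ ·
    · · · · · · · ·
T2:
  2·area = 80  (B↔C swapped to make it positive)
  edge (16, 10)→(6, 15): d=(-10,5) right/bottom  bias=-1
  edge (6, 15)→(4, 8): d=(-2,-7) top-left  bias=+0
  edge (4, 8)→(16, 10): d=(12,2) right/bottom  bias=-1
    (2,4)@(5, 9): e=[65,5,10] → █
    (3,4)@(7, 9): e=[55,19,6] → █
    (4,4)@(9, 9): e=[45,33,2] → █
    (5,4)@(11, 9): e=[35,47,-2] → ·
    (2,5)@(5, 11): e=[45,1,34] → █
    (5,5)@(11, 11): e=[15,43,22] → █
    (6,5)@(13, 11): e=[5,57,18] → █
    (7,5)@(15, 11): e=[-5,71,14] → ·
    (2,6)@(5, 13): e=[25,-3,58] → ·
    (3,6)@(7, 13): e=[15,11,54] → █
    (5,6)@(11, 13): e=[-5,39,46] → ·
    (6,6)@(13, 13): e=[-15,53,42] → ·
  covered (10 px):
    · · · · · · · ·
    · · · · · · · ·
    · · · · · · · ·
    · · · · · · · ·
    · · █ █ █ · · ·
    · · █ █ █ █ █ ·
    · · · █ █ · · ·
    · · · · · · · ·
T3:
  2·area = 24  (B↔C swapped to make it positive)
  edge (12, 0)→(6, 6): d=(-6,6) right/bottom  bias=-1
  edge (6, 6)→(8, 0): d=(2,-6) top-left  bias=+0
  edge (8, 0)→(12, 0): d=(4,0) top-left  bias=+0
    (4,0)@(9, 1): e=[12,8,4] → █
    (5,0)@(11, 1): e=[0,20,4] → ·  [on edge]
    (3,1)@(7, 3): e=[12,0,12] → █  [on edge]
    (4,1)@(9, 3): e=[0,12,12] → ·  [on edge]
    (3,2)@(7, 5): e=[0,4,20] → ·  [on edge]
    (2,3)@(5, 7): e=[0,-4,28] → ·  [on edge]
    (1,4)@(3, 9): e=[0,-12,36] → ·  [on edge]
    (2,4)@(5, 9): e=[-12,0,36] → ·  [on edge]
    (0,5)@(1, 11): e=[0,-20,44] → ·  [on edge]
    (1,7)@(3, 15): e=[-36,0,60] → ·  [on edge]
  covered (2 px):
    · · · · █ · · ·
    · · · █ · · · ·
    · · · · · · · ·
    · · · · · · · ·
    · · · · · · · ·
    · · · · · · · ·
    · · · · · · · ·
    · · · · · · · ·
T4:
  2·area = 28
  edge (6, 10)→(8, 3): d=(2,-7) top-left  bias=+0
  edge (8, 3)→(10, 10): d=(2,7) right/bottom  bias=-1
  edge (10, 10)→(6, 10): d=(-4,0) right/bottom  bias=-1
    (3,3)@(7, 7): e=[1,15,12] → █
    (4,3)@(9, 7): e=[15,1,12] → █
    (5,3)@(11, 7): e=[29,-13,12] → ·
    (3,4)@(7, 9): e=[5,19,4] → █
    (5,4)@(11, 9): e=[33,-9,4] → ·
    (3,5)@(7, 11): e=[9,23,-4] → ·
    (4,5)@(9, 11): e=[23,9,-4] → ·
  covered (4 px):
    · · · · · · · ·
    · · · · · · · ·
    · · · · · · · ·
    · · · █ █ · · ·
    · · · █ █ · · ·
    · · · · · · · ·
    · · · · · · · ·
    · · · · · · · ·

Z-buffer (winner per pixel, '.' = empty):
  . . . . 3 . . .
  . . . 3 . . . .
  . . . . . . . .
  . . . 4 4 . . .
  . . 2 4 4 . . .
  . . 2 2 2 2 2 .
  . . . 2 2 . 1 .
  . . . . . . . .

Answer: 3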